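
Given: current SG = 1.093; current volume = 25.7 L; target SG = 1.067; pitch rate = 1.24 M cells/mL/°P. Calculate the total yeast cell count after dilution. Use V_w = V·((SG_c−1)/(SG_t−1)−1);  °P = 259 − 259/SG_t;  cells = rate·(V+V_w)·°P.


V_w = 25.7·((1.093−1)/(1.067−1)−1) = 9.9731
V_final = 25.7 + 9.9731 = 35.6731
°P = 259 − 259/1.067 = 16.2634
cells = 1.24·35.6731·16.2634

719.4044 billion cells


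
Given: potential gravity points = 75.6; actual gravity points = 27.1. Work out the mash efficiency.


efficiency = actual / potential × 100
efficiency = 27.1 / 75.6 × 100

35.8466 %


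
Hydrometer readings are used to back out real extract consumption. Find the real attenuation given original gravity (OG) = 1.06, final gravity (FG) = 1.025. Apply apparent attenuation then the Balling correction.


AA = (OG−FG)/(OG−1)·100;  RA = AA·0.8192
AA = (1.06 − 1.025)/(1.06 − 1)·100 = 58.3333
RA = 58.3333·0.8192

47.7867 %


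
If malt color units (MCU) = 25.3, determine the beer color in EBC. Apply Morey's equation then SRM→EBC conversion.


SRM = 1.4922·MCU^0.6859;  EBC = SRM·1.97
SRM = 1.4922·25.3^0.6859 = 13.6845
EBC = 13.6845·1.97

26.9584 EBC


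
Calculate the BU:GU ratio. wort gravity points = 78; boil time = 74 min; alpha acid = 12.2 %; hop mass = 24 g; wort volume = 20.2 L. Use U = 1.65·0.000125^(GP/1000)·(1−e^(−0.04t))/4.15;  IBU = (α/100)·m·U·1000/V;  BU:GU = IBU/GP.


U = 1.65·0.000125^(78/1000)·(1−e^(−0.04·74))/4.15 = 0.1870
IBU = (12.2/100)·24·0.1870·1000/20.2 = 27.1085
BU:GU = 27.1085/78

0.3475


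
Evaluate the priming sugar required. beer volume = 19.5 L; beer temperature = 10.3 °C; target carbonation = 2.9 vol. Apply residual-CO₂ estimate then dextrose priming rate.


residual = 14.695·(0.01821 + 0.09011·e^(−0.04·T));  sugar = (target − residual)·4.0·V
residual = 14.695·(0.01821 + 0.09011·e^(−0.04·10.3)) = 1.1446
sugar = (2.9 − 1.1446)·4.0·19.5

136.9194 g


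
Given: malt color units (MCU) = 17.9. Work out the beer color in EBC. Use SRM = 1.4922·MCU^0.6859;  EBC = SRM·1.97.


SRM = 1.4922·17.9^0.6859 = 10.7934
EBC = 10.7934·1.97

21.2630 EBC


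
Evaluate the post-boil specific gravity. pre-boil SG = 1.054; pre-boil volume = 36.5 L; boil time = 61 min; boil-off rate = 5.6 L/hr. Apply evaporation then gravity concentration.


V_post = V_pre − rate·(t/60);  SG_post = 1 + (SG_pre−1)·V_pre/V_post
V_post = 36.5 − 5.6·(61/60) = 30.8067
SG_post = 1 + (1.054 − 1)·36.5/30.8067

1.0640


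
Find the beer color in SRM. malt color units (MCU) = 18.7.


SRM = 1.4922 · MCU^0.6859
SRM = 1.4922 · 18.7^0.6859

11.1220 SRM


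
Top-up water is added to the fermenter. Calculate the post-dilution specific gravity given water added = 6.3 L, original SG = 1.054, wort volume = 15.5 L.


SG_new = 1 + (SG_old − 1)·V_old/(V_old + V_water)
pts = (1.054 − 1)·1000·15.5/(15.5 + 6.3) = 38.3945
SG_new = 1 + 38.3945/1000

1.0384


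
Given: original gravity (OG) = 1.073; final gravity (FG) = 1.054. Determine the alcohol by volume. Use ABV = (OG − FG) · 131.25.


ABV = (1.073 − 1.054) · 131.25

2.4937 % ABV


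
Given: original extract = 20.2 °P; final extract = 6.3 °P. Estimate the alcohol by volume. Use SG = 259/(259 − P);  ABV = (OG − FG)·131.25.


OG = 259/(259 − 20.2) = 1.0846
FG = 259/(259 − 6.3) = 1.0249
ABV = (1.0846 − 1.0249)·131.25

7.8302 % ABV


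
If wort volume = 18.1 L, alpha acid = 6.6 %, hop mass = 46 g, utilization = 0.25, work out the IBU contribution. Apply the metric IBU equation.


IBU = (α/100)·mass·U·1000 / V
IBU = (6.6/100)·46·0.25·1000 / 18.1

41.9337 IBU


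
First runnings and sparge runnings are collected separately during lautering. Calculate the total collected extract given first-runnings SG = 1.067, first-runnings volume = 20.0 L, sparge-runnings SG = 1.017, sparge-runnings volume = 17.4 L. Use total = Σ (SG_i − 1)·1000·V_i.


first = (1.067 − 1)·1000·20.0 = 1340.0000
sparge = (1.017 − 1)·1000·17.4 = 295.8000
total = 1340.0000 + 295.8000

1635.8000 gravity·L


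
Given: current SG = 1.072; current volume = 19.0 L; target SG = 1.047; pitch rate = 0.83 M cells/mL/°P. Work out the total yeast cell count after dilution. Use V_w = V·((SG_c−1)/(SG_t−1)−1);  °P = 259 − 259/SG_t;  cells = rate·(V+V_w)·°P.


V_w = 19.0·((1.072−1)/(1.047−1)−1) = 10.1064
V_final = 19.0 + 10.1064 = 29.1064
°P = 259 − 259/1.047 = 11.6266
cells = 0.83·29.1064·11.6266

280.8777 billion cells


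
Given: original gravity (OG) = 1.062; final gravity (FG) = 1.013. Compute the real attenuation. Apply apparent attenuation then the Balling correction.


AA = (OG−FG)/(OG−1)·100;  RA = AA·0.8192
AA = (1.062 − 1.013)/(1.062 − 1)·100 = 79.0323
RA = 79.0323·0.8192

64.7432 %


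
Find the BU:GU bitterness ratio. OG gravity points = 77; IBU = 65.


BU:GU = IBU / OG_points
BU:GU = 65 / 77

0.8442


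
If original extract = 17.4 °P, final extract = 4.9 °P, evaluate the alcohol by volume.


SG = 259/(259 − P);  ABV = (OG − FG)·131.25
OG = 259/(259 − 17.4) = 1.0720
FG = 259/(259 − 4.9) = 1.0193
ABV = (1.0720 − 1.0193)·131.25

6.9216 % ABV


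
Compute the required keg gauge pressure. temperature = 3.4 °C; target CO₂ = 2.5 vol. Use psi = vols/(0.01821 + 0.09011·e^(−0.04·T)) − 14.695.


psi = 2.5/(0.01821 + 0.09011·e^(−0.04·3.4)) − 14.695

11.1150 psi


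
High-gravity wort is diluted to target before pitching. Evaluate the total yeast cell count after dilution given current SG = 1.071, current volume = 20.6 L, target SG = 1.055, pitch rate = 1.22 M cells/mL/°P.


V_w = V·((SG_c−1)/(SG_t−1)−1);  °P = 259 − 259/SG_t;  cells = rate·(V+V_w)·°P
V_w = 20.6·((1.071−1)/(1.055−1)−1) = 5.9927
V_final = 20.6 + 5.9927 = 26.5927
°P = 259 − 259/1.055 = 13.5024
cells = 1.22·26.5927·13.5024

438.0591 billion cells


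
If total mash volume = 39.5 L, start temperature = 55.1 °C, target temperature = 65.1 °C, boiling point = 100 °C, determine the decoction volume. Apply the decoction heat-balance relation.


V_dec = V_total·(T_target − T_start)/(T_boil − T_start)
V_dec = 39.5·(65.1 − 55.1)/(100 − 55.1)

8.7973 L


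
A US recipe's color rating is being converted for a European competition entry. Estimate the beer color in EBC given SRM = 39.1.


EBC = SRM · 1.97
EBC = 39.1 · 1.97

77.0270 EBC


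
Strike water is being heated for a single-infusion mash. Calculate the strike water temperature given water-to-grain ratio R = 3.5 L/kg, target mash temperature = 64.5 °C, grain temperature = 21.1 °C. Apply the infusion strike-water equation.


T_strike = (0.41/R)·(T_mash − T_grain) + T_mash
T_strike = (0.41/3.5)·(64.5 − 21.1) + 64.5

69.5840 °C


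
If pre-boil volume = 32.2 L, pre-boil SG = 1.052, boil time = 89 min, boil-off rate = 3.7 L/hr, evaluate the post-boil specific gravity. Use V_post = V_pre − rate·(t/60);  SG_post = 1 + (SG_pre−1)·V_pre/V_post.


V_post = 32.2 − 3.7·(89/60) = 26.7117
SG_post = 1 + (1.052 − 1)·32.2/26.7117

1.0627


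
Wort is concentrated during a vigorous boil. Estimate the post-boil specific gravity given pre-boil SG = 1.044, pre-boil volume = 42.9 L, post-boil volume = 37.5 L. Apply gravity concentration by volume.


SG_post = 1 + (SG_pre − 1)·V_pre/V_post
pts_pre = (1.044 − 1)·1000 = 44.0000
pts_post = 44.0000·42.9/37.5 = 50.3360
SG_post = 1 + 50.3360/1000

1.0503


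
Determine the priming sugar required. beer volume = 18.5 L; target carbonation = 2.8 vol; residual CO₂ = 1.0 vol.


sugar = (target − residual)·4.0·V
sugar = (2.8 − 1.0)·4.0·18.5

133.2000 g


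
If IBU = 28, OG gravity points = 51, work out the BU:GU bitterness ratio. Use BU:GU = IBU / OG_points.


BU:GU = 28 / 51

0.5490


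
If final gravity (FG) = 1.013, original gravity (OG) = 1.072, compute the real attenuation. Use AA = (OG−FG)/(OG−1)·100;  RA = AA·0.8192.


AA = (1.072 − 1.013)/(1.072 − 1)·100 = 81.9444
RA = 81.9444·0.8192

67.1289 %


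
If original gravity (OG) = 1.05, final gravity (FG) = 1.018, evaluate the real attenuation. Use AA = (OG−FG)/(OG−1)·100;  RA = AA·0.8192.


AA = (1.05 − 1.018)/(1.05 − 1)·100 = 64.0000
RA = 64.0000·0.8192

52.4288 %


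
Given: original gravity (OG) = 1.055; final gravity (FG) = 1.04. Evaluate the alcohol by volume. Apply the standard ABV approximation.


ABV = (OG − FG) · 131.25
ABV = (1.055 − 1.04) · 131.25

1.9687 % ABV


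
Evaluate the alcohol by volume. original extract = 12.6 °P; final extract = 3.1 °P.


SG = 259/(259 − P);  ABV = (OG − FG)·131.25
OG = 259/(259 − 12.6) = 1.0511
FG = 259/(259 − 3.1) = 1.0121
ABV = (1.0511 − 1.0121)·131.25

5.1217 % ABV


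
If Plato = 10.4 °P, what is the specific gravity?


SG = 259/(259 − P)
SG = 259/(259 − 10.4)

1.0418


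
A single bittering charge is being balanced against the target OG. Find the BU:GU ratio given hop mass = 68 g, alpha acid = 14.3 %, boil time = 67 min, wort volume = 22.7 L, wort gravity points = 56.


U = 1.65·0.000125^(GP/1000)·(1−e^(−0.04t))/4.15;  IBU = (α/100)·m·U·1000/V;  BU:GU = IBU/GP
U = 1.65·0.000125^(56/1000)·(1−e^(−0.04·67))/4.15 = 0.2239
IBU = (14.3/100)·68·0.2239·1000/22.7 = 95.9037
BU:GU = 95.9037/56

1.7126


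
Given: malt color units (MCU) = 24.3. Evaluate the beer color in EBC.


SRM = 1.4922·MCU^0.6859;  EBC = SRM·1.97
SRM = 1.4922·24.3^0.6859 = 13.3111
EBC = 13.3111·1.97

26.2229 EBC


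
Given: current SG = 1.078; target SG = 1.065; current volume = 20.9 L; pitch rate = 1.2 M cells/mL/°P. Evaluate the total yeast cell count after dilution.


V_w = V·((SG_c−1)/(SG_t−1)−1);  °P = 259 − 259/SG_t;  cells = rate·(V+V_w)·°P
V_w = 20.9·((1.078−1)/(1.065−1)−1) = 4.1800
V_final = 20.9 + 4.1800 = 25.0800
°P = 259 − 259/1.065 = 15.8075
cells = 1.2·25.0800·15.8075

475.7429 billion cells


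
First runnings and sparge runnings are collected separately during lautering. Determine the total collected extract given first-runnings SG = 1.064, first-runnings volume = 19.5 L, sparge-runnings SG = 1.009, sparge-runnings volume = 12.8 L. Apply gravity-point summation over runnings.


total = Σ (SG_i − 1)·1000·V_i
first = (1.064 − 1)·1000·19.5 = 1248.0000
sparge = (1.009 − 1)·1000·12.8 = 115.2000
total = 1248.0000 + 115.2000

1363.2000 gravity·L


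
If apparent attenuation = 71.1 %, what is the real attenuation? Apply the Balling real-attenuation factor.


RA = AA · 0.8192
RA = 71.1 · 0.8192

58.2451 %


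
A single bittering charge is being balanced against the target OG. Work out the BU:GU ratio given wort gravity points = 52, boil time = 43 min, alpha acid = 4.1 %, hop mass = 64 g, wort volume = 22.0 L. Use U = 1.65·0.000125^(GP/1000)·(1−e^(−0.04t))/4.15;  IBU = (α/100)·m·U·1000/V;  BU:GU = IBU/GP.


U = 1.65·0.000125^(52/1000)·(1−e^(−0.04·43))/4.15 = 0.2045
IBU = (4.1/100)·64·0.2045·1000/22.0 = 24.3963
BU:GU = 24.3963/52

0.4692


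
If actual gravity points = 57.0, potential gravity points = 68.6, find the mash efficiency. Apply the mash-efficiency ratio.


efficiency = actual / potential × 100
efficiency = 57.0 / 68.6 × 100

83.0904 %


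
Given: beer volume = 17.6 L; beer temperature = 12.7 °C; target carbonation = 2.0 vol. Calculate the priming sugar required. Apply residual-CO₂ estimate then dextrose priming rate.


residual = 14.695·(0.01821 + 0.09011·e^(−0.04·T));  sugar = (target − residual)·4.0·V
residual = 14.695·(0.01821 + 0.09011·e^(−0.04·12.7)) = 1.0643
sugar = (2.0 − 1.0643)·4.0·17.6

65.8702 g


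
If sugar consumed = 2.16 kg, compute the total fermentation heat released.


Q = m_sugar · 590 kJ/kg
Q = 2.16 · 590

1274.4000 kJ


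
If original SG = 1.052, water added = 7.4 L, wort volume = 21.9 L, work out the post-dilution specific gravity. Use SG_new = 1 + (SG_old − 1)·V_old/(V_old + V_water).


pts = (1.052 − 1)·1000·21.9/(21.9 + 7.4) = 38.8669
SG_new = 1 + 38.8669/1000

1.0389


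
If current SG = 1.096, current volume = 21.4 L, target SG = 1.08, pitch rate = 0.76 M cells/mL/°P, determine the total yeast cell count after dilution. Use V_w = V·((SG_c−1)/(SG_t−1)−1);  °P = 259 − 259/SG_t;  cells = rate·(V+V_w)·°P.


V_w = 21.4·((1.096−1)/(1.08−1)−1) = 4.2800
V_final = 21.4 + 4.2800 = 25.6800
°P = 259 − 259/1.08 = 19.1852
cells = 0.76·25.6800·19.1852

374.4334 billion cells


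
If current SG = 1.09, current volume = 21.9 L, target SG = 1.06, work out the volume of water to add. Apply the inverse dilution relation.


V_water = V·((SG_curr − 1)/(SG_target − 1) − 1)
V_water = 21.9·((1.09 − 1)/(1.06 − 1) − 1)

10.9500 L


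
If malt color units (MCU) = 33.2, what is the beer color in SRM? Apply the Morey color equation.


SRM = 1.4922 · MCU^0.6859
SRM = 1.4922 · 33.2^0.6859

16.4883 SRM


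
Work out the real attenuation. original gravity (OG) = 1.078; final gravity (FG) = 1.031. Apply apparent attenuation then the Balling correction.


AA = (OG−FG)/(OG−1)·100;  RA = AA·0.8192
AA = (1.078 − 1.031)/(1.078 − 1)·100 = 60.2564
RA = 60.2564·0.8192

49.3621 %


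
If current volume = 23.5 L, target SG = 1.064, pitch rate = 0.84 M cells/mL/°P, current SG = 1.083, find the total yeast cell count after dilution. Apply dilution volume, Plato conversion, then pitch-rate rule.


V_w = V·((SG_c−1)/(SG_t−1)−1);  °P = 259 − 259/SG_t;  cells = rate·(V+V_w)·°P
V_w = 23.5·((1.083−1)/(1.064−1)−1) = 6.9766
V_final = 23.5 + 6.9766 = 30.4766
°P = 259 − 259/1.064 = 15.5789
cells = 0.84·30.4766·15.5789

398.8259 billion cells


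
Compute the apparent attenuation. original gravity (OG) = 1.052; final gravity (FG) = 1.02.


AA = (OG − FG)/(OG − 1) · 100
AA = (1.052 − 1.02)/(1.052 − 1) · 100

61.5385 %


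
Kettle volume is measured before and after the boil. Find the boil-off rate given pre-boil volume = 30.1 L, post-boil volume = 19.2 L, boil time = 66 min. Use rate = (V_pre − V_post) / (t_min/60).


rate = (30.1 − 19.2) / (66/60)

9.9091 L/hr


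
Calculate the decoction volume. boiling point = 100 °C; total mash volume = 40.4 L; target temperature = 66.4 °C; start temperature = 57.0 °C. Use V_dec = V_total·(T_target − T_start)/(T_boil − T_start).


V_dec = 40.4·(66.4 − 57.0)/(100 − 57.0)

8.8316 L


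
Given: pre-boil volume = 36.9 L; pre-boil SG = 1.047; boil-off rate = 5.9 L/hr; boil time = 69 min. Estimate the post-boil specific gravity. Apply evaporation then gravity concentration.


V_post = V_pre − rate·(t/60);  SG_post = 1 + (SG_pre−1)·V_pre/V_post
V_post = 36.9 − 5.9·(69/60) = 30.1150
SG_post = 1 + (1.047 − 1)·36.9/30.1150

1.0576


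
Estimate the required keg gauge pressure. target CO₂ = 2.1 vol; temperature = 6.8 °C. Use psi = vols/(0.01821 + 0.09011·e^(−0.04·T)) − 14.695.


psi = 2.1/(0.01821 + 0.09011·e^(−0.04·6.8)) − 14.695

9.4816 psi


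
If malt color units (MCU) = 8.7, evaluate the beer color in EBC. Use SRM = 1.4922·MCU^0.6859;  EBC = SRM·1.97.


SRM = 1.4922·8.7^0.6859 = 6.5803
EBC = 6.5803·1.97

12.9631 EBC


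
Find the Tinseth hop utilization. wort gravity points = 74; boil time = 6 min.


U = 1.65·0.000125^(GP/1000) · (1 − e^(−0.04·t))/4.15
bigness = 1.65·0.000125^(74/1000) = 0.8485
boil_factor = (1 − e^(−0.04·6))/4.15 = 0.0514
U = 0.8485 · 0.0514

0.0436


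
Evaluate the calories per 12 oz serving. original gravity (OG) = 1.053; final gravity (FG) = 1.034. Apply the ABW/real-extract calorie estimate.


ABW = (OG−FG)·131.25·0.79/FG;  °P = 259 − 259/SG (for OG→OE and FG→AE);  RE = 0.1808·OE + 0.8192·AE;  Cal = (6.9·ABW + 4·(RE−0.1))·FG·3.55
ABW = (1.053 − 1.034)·131.25·0.79/1.034 = 1.9053
OE = 259 − 259/1.053 = 13.0361 °P
AE = 259 − 259/1.034 = 8.5164 °P
RE = 0.1808·13.0361 + 0.8192·8.5164 = 9.3336 °P
Cal = (6.9·1.9053 + 4·(9.3336−0.1))·1.034·3.55

183.8317 kcal


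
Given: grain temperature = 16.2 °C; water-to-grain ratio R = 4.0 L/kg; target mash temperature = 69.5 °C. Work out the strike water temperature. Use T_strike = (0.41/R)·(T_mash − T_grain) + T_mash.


T_strike = (0.41/4.0)·(69.5 − 16.2) + 69.5

74.9633 °C


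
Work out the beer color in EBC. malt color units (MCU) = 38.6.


SRM = 1.4922·MCU^0.6859;  EBC = SRM·1.97
SRM = 1.4922·38.6^0.6859 = 18.2838
EBC = 18.2838·1.97

36.0192 EBC


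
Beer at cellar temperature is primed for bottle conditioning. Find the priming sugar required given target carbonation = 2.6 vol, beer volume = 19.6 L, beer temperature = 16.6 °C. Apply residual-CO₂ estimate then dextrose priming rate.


residual = 14.695·(0.01821 + 0.09011·e^(−0.04·T));  sugar = (target − residual)·4.0·V
residual = 14.695·(0.01821 + 0.09011·e^(−0.04·16.6)) = 0.9493
sugar = (2.6 − 0.9493)·4.0·19.6

129.4179 g


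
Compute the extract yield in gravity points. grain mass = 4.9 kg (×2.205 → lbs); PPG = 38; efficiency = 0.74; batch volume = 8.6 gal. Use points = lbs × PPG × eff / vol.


lbs = 4.9 × 2.205 = 10.8045
points = 10.8045 × 38 × 0.74 / 8.6

35.3282 points


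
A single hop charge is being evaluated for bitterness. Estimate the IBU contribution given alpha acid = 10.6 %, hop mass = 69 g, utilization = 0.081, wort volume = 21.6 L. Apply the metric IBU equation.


IBU = (α/100)·mass·U·1000 / V
IBU = (10.6/100)·69·0.081·1000 / 21.6

27.4275 IBU


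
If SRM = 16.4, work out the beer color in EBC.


EBC = SRM · 1.97
EBC = 16.4 · 1.97

32.3080 EBC


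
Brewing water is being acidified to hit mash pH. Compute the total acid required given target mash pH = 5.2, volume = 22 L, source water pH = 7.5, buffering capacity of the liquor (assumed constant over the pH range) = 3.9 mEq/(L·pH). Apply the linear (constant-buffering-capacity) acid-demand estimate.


acid = buffering capacity · (pH_source − pH_target) · V
acid = 3.9 · (7.5 − 5.2) · 22

197.3400 mEq


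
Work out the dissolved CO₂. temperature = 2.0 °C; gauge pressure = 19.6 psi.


vols = (P + 14.695)·(0.01821 + 0.09011·e^(−0.04·T))
vols = (19.6 + 14.695)·(0.01821 + 0.09011·e^(−0.04·2.0))

3.4772 volumes


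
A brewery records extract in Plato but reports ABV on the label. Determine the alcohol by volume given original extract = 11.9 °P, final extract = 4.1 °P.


SG = 259/(259 − P);  ABV = (OG − FG)·131.25
OG = 259/(259 − 11.9) = 1.0482
FG = 259/(259 − 4.1) = 1.0161
ABV = (1.0482 − 1.0161)·131.25

4.2097 % ABV


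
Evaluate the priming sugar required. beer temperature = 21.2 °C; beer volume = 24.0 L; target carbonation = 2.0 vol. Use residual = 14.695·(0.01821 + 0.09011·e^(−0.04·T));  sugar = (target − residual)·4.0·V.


residual = 14.695·(0.01821 + 0.09011·e^(−0.04·21.2)) = 0.8347
sugar = (2.0 − 0.8347)·4.0·24.0

111.8690 g


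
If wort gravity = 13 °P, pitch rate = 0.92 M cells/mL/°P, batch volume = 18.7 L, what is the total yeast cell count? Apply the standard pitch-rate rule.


cells (billions) = rate · V_L · °P
cells = 0.92 · 18.7 · 13

223.6520 billion cells


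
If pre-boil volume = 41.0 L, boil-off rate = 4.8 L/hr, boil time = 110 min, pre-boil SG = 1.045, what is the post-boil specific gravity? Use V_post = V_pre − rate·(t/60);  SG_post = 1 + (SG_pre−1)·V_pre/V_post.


V_post = 41.0 − 4.8·(110/60) = 32.2000
SG_post = 1 + (1.045 − 1)·41.0/32.2000

1.0573


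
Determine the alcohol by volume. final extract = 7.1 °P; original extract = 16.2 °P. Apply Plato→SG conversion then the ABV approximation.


SG = 259/(259 − P);  ABV = (OG − FG)·131.25
OG = 259/(259 − 16.2) = 1.0667
FG = 259/(259 − 7.1) = 1.0282
ABV = (1.0667 − 1.0282)·131.25

5.0578 % ABV


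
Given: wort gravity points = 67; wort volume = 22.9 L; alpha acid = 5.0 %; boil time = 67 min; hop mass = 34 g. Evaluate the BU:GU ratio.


U = 1.65·0.000125^(GP/1000)·(1−e^(−0.04t))/4.15;  IBU = (α/100)·m·U·1000/V;  BU:GU = IBU/GP
U = 1.65·0.000125^(67/1000)·(1−e^(−0.04·67))/4.15 = 0.2028
IBU = (5.0/100)·34·0.2028·1000/22.9 = 15.0555
BU:GU = 15.0555/67

0.2247


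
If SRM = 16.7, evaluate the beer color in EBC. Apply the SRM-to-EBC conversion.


EBC = SRM · 1.97
EBC = 16.7 · 1.97

32.8990 EBC


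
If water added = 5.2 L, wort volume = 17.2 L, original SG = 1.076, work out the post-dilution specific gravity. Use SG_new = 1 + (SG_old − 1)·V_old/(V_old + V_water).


pts = (1.076 − 1)·1000·17.2/(17.2 + 5.2) = 58.3571
SG_new = 1 + 58.3571/1000

1.0584


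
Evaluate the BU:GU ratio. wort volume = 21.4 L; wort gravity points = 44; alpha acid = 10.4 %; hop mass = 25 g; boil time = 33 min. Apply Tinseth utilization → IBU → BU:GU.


U = 1.65·0.000125^(GP/1000)·(1−e^(−0.04t))/4.15;  IBU = (α/100)·m·U·1000/V;  BU:GU = IBU/GP
U = 1.65·0.000125^(44/1000)·(1−e^(−0.04·33))/4.15 = 0.1962
IBU = (10.4/100)·25·0.1962·1000/21.4 = 23.8387
BU:GU = 23.8387/44

0.5418


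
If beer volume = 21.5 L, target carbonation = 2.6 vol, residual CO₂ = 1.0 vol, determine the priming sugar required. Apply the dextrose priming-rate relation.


sugar = (target − residual)·4.0·V
sugar = (2.6 − 1.0)·4.0·21.5

137.6000 g


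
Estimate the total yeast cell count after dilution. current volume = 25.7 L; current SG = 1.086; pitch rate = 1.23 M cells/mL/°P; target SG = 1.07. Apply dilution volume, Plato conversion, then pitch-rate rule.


V_w = V·((SG_c−1)/(SG_t−1)−1);  °P = 259 − 259/SG_t;  cells = rate·(V+V_w)·°P
V_w = 25.7·((1.086−1)/(1.07−1)−1) = 5.8743
V_final = 25.7 + 5.8743 = 31.5743
°P = 259 − 259/1.07 = 16.9439
cells = 1.23·31.5743·16.9439

658.0406 billion cells


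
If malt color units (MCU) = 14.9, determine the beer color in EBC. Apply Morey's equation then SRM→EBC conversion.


SRM = 1.4922·MCU^0.6859;  EBC = SRM·1.97
SRM = 1.4922·14.9^0.6859 = 9.5173
EBC = 9.5173·1.97

18.7492 EBC


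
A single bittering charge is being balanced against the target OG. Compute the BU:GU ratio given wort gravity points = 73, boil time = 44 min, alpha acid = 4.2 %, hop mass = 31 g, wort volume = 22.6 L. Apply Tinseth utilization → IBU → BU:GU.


U = 1.65·0.000125^(GP/1000)·(1−e^(−0.04t))/4.15;  IBU = (α/100)·m·U·1000/V;  BU:GU = IBU/GP
U = 1.65·0.000125^(73/1000)·(1−e^(−0.04·44))/4.15 = 0.1708
IBU = (4.2/100)·31·0.1708·1000/22.6 = 9.8406
BU:GU = 9.8406/73

0.1348


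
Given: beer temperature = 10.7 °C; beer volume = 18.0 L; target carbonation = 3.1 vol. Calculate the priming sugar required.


residual = 14.695·(0.01821 + 0.09011·e^(−0.04·T));  sugar = (target − residual)·4.0·V
residual = 14.695·(0.01821 + 0.09011·e^(−0.04·10.7)) = 1.1307
sugar = (3.1 − 1.1307)·4.0·18.0

141.7894 g


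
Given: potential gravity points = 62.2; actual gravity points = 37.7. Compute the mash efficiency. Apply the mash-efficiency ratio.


efficiency = actual / potential × 100
efficiency = 37.7 / 62.2 × 100

60.6109 %


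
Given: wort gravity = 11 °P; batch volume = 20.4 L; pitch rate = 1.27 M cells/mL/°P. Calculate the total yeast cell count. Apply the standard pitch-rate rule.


cells (billions) = rate · V_L · °P
cells = 1.27 · 20.4 · 11

284.9880 billion cells


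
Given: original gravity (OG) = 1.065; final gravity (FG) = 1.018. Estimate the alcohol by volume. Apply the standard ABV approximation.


ABV = (OG − FG) · 131.25
ABV = (1.065 − 1.018) · 131.25

6.1687 % ABV


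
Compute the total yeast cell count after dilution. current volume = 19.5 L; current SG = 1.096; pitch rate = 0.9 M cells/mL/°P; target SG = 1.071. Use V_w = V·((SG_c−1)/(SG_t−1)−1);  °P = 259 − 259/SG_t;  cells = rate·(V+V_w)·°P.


V_w = 19.5·((1.096−1)/(1.071−1)−1) = 6.8662
V_final = 19.5 + 6.8662 = 26.3662
°P = 259 − 259/1.071 = 17.1699
cells = 0.9·26.3662·17.1699

407.4353 billion cells


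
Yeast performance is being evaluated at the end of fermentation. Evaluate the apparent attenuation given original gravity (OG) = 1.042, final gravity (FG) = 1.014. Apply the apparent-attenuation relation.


AA = (OG − FG)/(OG − 1) · 100
AA = (1.042 − 1.014)/(1.042 − 1) · 100

66.6667 %


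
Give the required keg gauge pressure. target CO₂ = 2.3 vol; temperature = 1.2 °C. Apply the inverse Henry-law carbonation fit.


psi = vols/(0.01821 + 0.09011·e^(−0.04·T)) − 14.695
psi = 2.3/(0.01821 + 0.09011·e^(−0.04·1.2)) − 14.695

7.3998 psi


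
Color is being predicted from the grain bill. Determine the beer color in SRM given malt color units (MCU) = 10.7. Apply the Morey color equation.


SRM = 1.4922 · MCU^0.6859
SRM = 1.4922 · 10.7^0.6859

7.5837 SRM


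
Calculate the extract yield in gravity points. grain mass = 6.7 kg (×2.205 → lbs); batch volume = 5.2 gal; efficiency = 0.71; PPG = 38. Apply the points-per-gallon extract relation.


points = lbs × PPG × eff / vol
lbs = 6.7 × 2.205 = 14.7735
points = 14.7735 × 38 × 0.71 / 5.2

76.6517 points


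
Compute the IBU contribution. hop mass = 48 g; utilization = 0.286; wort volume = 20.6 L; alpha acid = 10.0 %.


IBU = (α/100)·mass·U·1000 / V
IBU = (10.0/100)·48·0.286·1000 / 20.6

66.6408 IBU


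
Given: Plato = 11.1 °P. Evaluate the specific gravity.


SG = 259/(259 − P)
SG = 259/(259 − 11.1)

1.0448


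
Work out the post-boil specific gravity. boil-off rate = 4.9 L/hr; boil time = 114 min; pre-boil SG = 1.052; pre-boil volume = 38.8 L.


V_post = V_pre − rate·(t/60);  SG_post = 1 + (SG_pre−1)·V_pre/V_post
V_post = 38.8 − 4.9·(114/60) = 29.4900
SG_post = 1 + (1.052 − 1)·38.8/29.4900

1.0684


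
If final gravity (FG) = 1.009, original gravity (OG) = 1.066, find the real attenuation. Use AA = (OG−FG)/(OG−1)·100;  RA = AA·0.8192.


AA = (1.066 − 1.009)/(1.066 − 1)·100 = 86.3636
RA = 86.3636·0.8192

70.7491 %


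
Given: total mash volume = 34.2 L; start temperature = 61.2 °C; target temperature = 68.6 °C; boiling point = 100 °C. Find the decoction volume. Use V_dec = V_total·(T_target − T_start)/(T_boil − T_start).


V_dec = 34.2·(68.6 − 61.2)/(100 − 61.2)

6.5227 L


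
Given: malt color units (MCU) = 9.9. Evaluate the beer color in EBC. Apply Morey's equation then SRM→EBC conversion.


SRM = 1.4922·MCU^0.6859;  EBC = SRM·1.97
SRM = 1.4922·9.9^0.6859 = 7.1901
EBC = 7.1901·1.97

14.1644 EBC


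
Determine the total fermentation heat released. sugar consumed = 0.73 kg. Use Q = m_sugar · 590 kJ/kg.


Q = 0.73 · 590

430.7000 kJ


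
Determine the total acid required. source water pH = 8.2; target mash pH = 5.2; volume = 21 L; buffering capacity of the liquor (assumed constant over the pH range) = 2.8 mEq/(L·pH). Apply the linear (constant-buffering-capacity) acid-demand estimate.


acid = buffering capacity · (pH_source − pH_target) · V
acid = 2.8 · (8.2 − 5.2) · 21

176.4000 mEq


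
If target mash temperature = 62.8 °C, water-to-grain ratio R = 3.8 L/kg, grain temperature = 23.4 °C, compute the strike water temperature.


T_strike = (0.41/R)·(T_mash − T_grain) + T_mash
T_strike = (0.41/3.8)·(62.8 − 23.4) + 62.8

67.0511 °C


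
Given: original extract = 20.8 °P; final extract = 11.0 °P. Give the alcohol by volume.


SG = 259/(259 − P);  ABV = (OG − FG)·131.25
OG = 259/(259 − 20.8) = 1.0873
FG = 259/(259 − 11.0) = 1.0444
ABV = (1.0873 − 1.0444)·131.25

5.6394 % ABV


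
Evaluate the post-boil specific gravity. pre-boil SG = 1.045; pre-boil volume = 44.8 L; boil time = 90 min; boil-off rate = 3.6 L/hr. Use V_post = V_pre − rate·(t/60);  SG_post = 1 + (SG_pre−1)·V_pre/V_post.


V_post = 44.8 − 3.6·(90/60) = 39.4000
SG_post = 1 + (1.045 − 1)·44.8/39.4000

1.0512


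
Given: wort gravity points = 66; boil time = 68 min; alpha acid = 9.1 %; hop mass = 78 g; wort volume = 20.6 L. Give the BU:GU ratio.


U = 1.65·0.000125^(GP/1000)·(1−e^(−0.04t))/4.15;  IBU = (α/100)·m·U·1000/V;  BU:GU = IBU/GP
U = 1.65·0.000125^(66/1000)·(1−e^(−0.04·68))/4.15 = 0.2052
IBU = (9.1/100)·78·0.2052·1000/20.6 = 70.7141
BU:GU = 70.7141/66

1.0714


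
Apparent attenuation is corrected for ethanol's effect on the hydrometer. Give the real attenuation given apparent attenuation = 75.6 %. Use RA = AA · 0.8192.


RA = 75.6 · 0.8192

61.9315 %


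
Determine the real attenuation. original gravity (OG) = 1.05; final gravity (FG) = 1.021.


AA = (OG−FG)/(OG−1)·100;  RA = AA·0.8192
AA = (1.05 − 1.021)/(1.05 − 1)·100 = 58.0000
RA = 58.0000·0.8192

47.5136 %


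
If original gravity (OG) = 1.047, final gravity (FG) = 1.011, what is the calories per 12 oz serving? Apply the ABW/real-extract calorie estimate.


ABW = (OG−FG)·131.25·0.79/FG;  °P = 259 − 259/SG (for OG→OE and FG→AE);  RE = 0.1808·OE + 0.8192·AE;  Cal = (6.9·ABW + 4·(RE−0.1))·FG·3.55
ABW = (1.047 − 1.011)·131.25·0.79/1.011 = 3.6921
OE = 259 − 259/1.047 = 11.6266 °P
AE = 259 − 259/1.011 = 2.8180 °P
RE = 0.1808·11.6266 + 0.8192·2.8180 = 4.4106 °P
Cal = (6.9·3.6921 + 4·(4.4106−0.1))·1.011·3.55

153.3174 kcal


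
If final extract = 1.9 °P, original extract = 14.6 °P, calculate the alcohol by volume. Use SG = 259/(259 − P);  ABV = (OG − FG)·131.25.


OG = 259/(259 − 14.6) = 1.0597
FG = 259/(259 − 1.9) = 1.0074
ABV = (1.0597 − 1.0074)·131.25

6.8707 % ABV


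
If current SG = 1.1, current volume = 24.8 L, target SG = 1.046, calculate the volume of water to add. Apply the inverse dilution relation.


V_water = V·((SG_curr − 1)/(SG_target − 1) − 1)
V_water = 24.8·((1.1 − 1)/(1.046 − 1) − 1)

29.1130 L


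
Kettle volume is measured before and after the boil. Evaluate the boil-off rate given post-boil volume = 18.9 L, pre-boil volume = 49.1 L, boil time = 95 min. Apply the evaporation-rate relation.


rate = (V_pre − V_post) / (t_min/60)
rate = (49.1 − 18.9) / (95/60)

19.0737 L/hr


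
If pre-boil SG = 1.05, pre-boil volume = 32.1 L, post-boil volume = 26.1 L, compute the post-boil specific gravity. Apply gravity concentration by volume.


SG_post = 1 + (SG_pre − 1)·V_pre/V_post
pts_pre = (1.05 − 1)·1000 = 50.0000
pts_post = 50.0000·32.1/26.1 = 61.4943
SG_post = 1 + 61.4943/1000

1.0615


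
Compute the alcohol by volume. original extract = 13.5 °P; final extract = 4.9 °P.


SG = 259/(259 − P);  ABV = (OG − FG)·131.25
OG = 259/(259 − 13.5) = 1.0550
FG = 259/(259 − 4.9) = 1.0193
ABV = (1.0550 − 1.0193)·131.25

4.6864 % ABV


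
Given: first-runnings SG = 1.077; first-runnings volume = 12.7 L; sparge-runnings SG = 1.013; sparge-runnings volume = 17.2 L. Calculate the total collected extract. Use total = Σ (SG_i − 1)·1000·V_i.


first = (1.077 − 1)·1000·12.7 = 977.9000
sparge = (1.013 − 1)·1000·17.2 = 223.6000
total = 977.9000 + 223.6000

1201.5000 gravity·L


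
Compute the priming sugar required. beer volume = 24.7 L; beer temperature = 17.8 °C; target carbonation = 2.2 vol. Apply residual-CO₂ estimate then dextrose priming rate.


residual = 14.695·(0.01821 + 0.09011·e^(−0.04·T));  sugar = (target − residual)·4.0·V
residual = 14.695·(0.01821 + 0.09011·e^(−0.04·17.8)) = 0.9173
sugar = (2.2 − 0.9173)·4.0·24.7

126.7294 g


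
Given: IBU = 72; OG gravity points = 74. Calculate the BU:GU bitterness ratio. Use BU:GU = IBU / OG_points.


BU:GU = 72 / 74

0.9730


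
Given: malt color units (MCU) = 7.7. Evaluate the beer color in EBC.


SRM = 1.4922·MCU^0.6859;  EBC = SRM·1.97
SRM = 1.4922·7.7^0.6859 = 6.0516
EBC = 6.0516·1.97

11.9217 EBC


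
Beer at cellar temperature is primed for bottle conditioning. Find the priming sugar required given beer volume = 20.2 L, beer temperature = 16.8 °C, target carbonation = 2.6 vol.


residual = 14.695·(0.01821 + 0.09011·e^(−0.04·T));  sugar = (target − residual)·4.0·V
residual = 14.695·(0.01821 + 0.09011·e^(−0.04·16.8)) = 0.9438
sugar = (2.6 − 0.9438)·4.0·20.2

133.8186 g


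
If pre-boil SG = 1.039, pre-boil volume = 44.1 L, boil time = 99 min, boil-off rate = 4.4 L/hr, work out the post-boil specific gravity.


V_post = V_pre − rate·(t/60);  SG_post = 1 + (SG_pre−1)·V_pre/V_post
V_post = 44.1 − 4.4·(99/60) = 36.8400
SG_post = 1 + (1.039 − 1)·44.1/36.8400

1.0467


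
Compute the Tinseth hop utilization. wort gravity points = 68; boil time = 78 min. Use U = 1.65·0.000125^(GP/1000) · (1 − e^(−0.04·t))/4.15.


bigness = 1.65·0.000125^(68/1000) = 0.8955
boil_factor = (1 − e^(−0.04·78))/4.15 = 0.2303
U = 0.8955 · 0.2303

0.2063


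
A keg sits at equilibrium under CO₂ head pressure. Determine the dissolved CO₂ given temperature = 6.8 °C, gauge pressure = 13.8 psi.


vols = (P + 14.695)·(0.01821 + 0.09011·e^(−0.04·T))
vols = (13.8 + 14.695)·(0.01821 + 0.09011·e^(−0.04·6.8))

2.4751 volumes


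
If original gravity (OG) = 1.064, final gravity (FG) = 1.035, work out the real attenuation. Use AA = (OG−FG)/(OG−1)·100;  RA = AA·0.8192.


AA = (1.064 − 1.035)/(1.064 − 1)·100 = 45.3125
RA = 45.3125·0.8192

37.1200 %


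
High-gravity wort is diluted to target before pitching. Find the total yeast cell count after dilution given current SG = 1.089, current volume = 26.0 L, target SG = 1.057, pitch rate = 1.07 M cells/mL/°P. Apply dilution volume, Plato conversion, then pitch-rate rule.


V_w = V·((SG_c−1)/(SG_t−1)−1);  °P = 259 − 259/SG_t;  cells = rate·(V+V_w)·°P
V_w = 26.0·((1.089−1)/(1.057−1)−1) = 14.5965
V_final = 26.0 + 14.5965 = 40.5965
°P = 259 − 259/1.057 = 13.9669
cells = 1.07·40.5965·13.9669

606.6971 billion cells


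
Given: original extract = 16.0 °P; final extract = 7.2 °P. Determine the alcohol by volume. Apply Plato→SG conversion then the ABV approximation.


SG = 259/(259 − P);  ABV = (OG − FG)·131.25
OG = 259/(259 − 16.0) = 1.0658
FG = 259/(259 − 7.2) = 1.0286
ABV = (1.0658 − 1.0286)·131.25

4.8890 % ABV


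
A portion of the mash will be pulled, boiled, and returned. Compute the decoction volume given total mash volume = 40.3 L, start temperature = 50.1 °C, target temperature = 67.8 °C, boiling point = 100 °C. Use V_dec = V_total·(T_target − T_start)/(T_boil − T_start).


V_dec = 40.3·(67.8 − 50.1)/(100 − 50.1)

14.2948 L


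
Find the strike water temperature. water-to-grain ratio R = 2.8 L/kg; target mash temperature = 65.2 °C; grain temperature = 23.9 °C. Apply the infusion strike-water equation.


T_strike = (0.41/R)·(T_mash − T_grain) + T_mash
T_strike = (0.41/2.8)·(65.2 − 23.9) + 65.2

71.2475 °C


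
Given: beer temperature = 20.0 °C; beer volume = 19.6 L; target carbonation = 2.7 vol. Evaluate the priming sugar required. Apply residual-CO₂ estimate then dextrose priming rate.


residual = 14.695·(0.01821 + 0.09011·e^(−0.04·T));  sugar = (target − residual)·4.0·V
residual = 14.695·(0.01821 + 0.09011·e^(−0.04·20.0)) = 0.8626
sugar = (2.7 − 0.8626)·4.0·19.6

144.0535 g


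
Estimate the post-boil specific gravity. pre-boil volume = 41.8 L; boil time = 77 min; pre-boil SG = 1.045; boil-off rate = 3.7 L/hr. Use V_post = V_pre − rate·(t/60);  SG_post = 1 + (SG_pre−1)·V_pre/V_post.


V_post = 41.8 − 3.7·(77/60) = 37.0517
SG_post = 1 + (1.045 − 1)·41.8/37.0517

1.0508


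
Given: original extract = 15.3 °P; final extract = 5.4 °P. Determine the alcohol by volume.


SG = 259/(259 − P);  ABV = (OG − FG)·131.25
OG = 259/(259 − 15.3) = 1.0628
FG = 259/(259 − 5.4) = 1.0213
ABV = (1.0628 − 1.0213)·131.25

5.4454 % ABV


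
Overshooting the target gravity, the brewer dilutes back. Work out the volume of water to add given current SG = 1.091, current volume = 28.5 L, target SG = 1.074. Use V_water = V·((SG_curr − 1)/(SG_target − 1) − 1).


V_water = 28.5·((1.091 − 1)/(1.074 − 1) − 1)

6.5473 L


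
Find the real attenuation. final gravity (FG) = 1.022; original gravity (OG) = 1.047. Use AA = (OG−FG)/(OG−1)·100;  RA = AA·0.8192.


AA = (1.047 − 1.022)/(1.047 − 1)·100 = 53.1915
RA = 53.1915·0.8192

43.5745 %


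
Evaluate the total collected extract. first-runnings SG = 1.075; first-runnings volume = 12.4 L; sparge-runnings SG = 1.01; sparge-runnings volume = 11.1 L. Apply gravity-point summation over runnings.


total = Σ (SG_i − 1)·1000·V_i
first = (1.075 − 1)·1000·12.4 = 930.0000
sparge = (1.01 − 1)·1000·11.1 = 111.0000
total = 930.0000 + 111.0000

1041.0000 gravity·L


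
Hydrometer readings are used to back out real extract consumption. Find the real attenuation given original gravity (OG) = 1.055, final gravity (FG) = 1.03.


AA = (OG−FG)/(OG−1)·100;  RA = AA·0.8192
AA = (1.055 − 1.03)/(1.055 − 1)·100 = 45.4545
RA = 45.4545·0.8192

37.2364 %


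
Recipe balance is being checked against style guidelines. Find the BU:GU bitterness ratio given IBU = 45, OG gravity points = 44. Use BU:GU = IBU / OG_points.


BU:GU = 45 / 44

1.0227


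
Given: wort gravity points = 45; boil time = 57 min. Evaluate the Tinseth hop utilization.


U = 1.65·0.000125^(GP/1000) · (1 − e^(−0.04·t))/4.15
bigness = 1.65·0.000125^(45/1000) = 1.1011
boil_factor = (1 − e^(−0.04·57))/4.15 = 0.2163
U = 1.1011 · 0.2163

0.2382


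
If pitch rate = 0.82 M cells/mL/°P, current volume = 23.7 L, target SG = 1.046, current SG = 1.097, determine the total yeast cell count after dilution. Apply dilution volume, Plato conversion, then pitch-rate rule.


V_w = V·((SG_c−1)/(SG_t−1)−1);  °P = 259 − 259/SG_t;  cells = rate·(V+V_w)·°P
V_w = 23.7·((1.097−1)/(1.046−1)−1) = 26.2761
V_final = 23.7 + 26.2761 = 49.9761
°P = 259 − 259/1.046 = 11.3901
cells = 0.82·49.9761·11.3901

466.7690 billion cells


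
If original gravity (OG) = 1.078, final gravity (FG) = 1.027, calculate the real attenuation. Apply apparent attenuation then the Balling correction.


AA = (OG−FG)/(OG−1)·100;  RA = AA·0.8192
AA = (1.078 − 1.027)/(1.078 − 1)·100 = 65.3846
RA = 65.3846·0.8192

53.5631 %


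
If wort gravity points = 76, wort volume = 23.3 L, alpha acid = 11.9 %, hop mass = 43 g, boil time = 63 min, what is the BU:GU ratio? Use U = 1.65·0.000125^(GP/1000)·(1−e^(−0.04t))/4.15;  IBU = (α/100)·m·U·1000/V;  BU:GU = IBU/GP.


U = 1.65·0.000125^(76/1000)·(1−e^(−0.04·63))/4.15 = 0.1847
IBU = (11.9/100)·43·0.1847·1000/23.3 = 40.5538
BU:GU = 40.5538/76

0.5336


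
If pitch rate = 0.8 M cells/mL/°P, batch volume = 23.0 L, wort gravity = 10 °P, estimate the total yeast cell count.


cells (billions) = rate · V_L · °P
cells = 0.8 · 23.0 · 10

184.0000 billion cells


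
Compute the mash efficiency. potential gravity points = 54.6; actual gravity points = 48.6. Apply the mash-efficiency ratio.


efficiency = actual / potential × 100
efficiency = 48.6 / 54.6 × 100

89.0110 %


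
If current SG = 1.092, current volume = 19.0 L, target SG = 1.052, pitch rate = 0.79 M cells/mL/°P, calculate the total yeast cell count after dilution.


V_w = V·((SG_c−1)/(SG_t−1)−1);  °P = 259 − 259/SG_t;  cells = rate·(V+V_w)·°P
V_w = 19.0·((1.092−1)/(1.052−1)−1) = 14.6154
V_final = 19.0 + 14.6154 = 33.6154
°P = 259 − 259/1.052 = 12.8023
cells = 0.79·33.6154·12.8023

339.9794 billion cells


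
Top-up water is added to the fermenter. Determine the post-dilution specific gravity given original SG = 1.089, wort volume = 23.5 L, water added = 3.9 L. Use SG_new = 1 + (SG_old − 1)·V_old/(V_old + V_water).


pts = (1.089 − 1)·1000·23.5/(23.5 + 3.9) = 76.3321
SG_new = 1 + 76.3321/1000

1.0763
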